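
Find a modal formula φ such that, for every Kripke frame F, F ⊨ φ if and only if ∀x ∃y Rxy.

□s → ◇s

A defining formula is □s → ◇s (the D axiom).
Suppose □s→◇s is valid. At any x set V(s)=W. Then □s at x, so ◇s at x, so x has a successor.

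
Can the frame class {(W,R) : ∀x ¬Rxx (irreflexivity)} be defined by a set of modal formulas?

No — not modally definable

If a class were modally definable it would be closed under surjective bounded morphisms (Goldblatt–Thomason).
The 4-cycle (worlds a,b,c,d with a→b→c→d→a) is irreflexive, and the map sending every world to a single reflexive point • is a surjective bounded morphism (forth: every edge maps to (•,•); back: every world has a successor). So any modal formula valid on the 4-cycle is also valid on the reflexive point, which is not irreflexive.
So the class is not modally definable.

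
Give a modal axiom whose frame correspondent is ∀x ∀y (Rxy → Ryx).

r → □◇r

This is symmetry; the standard corresponding axiom is B: r → □◇r.
Suppose r→□◇r is valid. Take Rxy and set V(r)={x}. Then r at x, so □◇r at x, so ◇r at y, so some z with Ryz has r; z=x, i.e. Ryx.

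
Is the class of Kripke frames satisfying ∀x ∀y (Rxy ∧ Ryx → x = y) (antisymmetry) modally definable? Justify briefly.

No

Modal frame validity is preserved under surjective bounded morphisms.
The 4-cycle (worlds s,t,u,v with s→t→u→v→s) is antisymmetric. Sending even-indexed worlds to a and odd-indexed worlds to b is a surjective bounded morphism onto the two-world frame with a↔b, which is not antisymmetric.
So no modal formula (or set of formulas) defines exactly the antisymmetric frames.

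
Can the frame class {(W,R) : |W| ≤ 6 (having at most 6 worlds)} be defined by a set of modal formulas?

Not modally definable

If a class were modally definable it would be closed under disjoint unions (Goldblatt–Thomason).
Any modal formula valid on each of 7 disjoint one-world frames is valid on their disjoint union (validity is preserved under disjoint unions). Each one-world frame has |W|=1≤6, but the union has |W|=7.
So no modal formula (or set of formulas) defines exactly the |W|≤6 frames.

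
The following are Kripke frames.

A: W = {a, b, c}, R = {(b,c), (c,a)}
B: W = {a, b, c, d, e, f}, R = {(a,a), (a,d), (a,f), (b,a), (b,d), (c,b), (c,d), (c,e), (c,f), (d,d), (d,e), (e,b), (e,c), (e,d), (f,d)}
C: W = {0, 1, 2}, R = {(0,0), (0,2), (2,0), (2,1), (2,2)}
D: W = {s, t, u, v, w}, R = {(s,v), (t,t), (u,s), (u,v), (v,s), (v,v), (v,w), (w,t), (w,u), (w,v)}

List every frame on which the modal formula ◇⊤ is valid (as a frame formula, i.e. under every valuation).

B, D

Frame correspondent (Sahlqvist): ∀x ∃y Rxy — i.e. seriality.
A: fails — world a has no successor.
B: holds.
C: fails — world 1 has no successor.
D: holds.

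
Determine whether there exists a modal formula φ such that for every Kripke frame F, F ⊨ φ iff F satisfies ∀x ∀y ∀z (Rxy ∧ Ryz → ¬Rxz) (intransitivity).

If a class were modally definable it would be closed under surjective bounded morphisms (Goldblatt–Thomason).
The 3-cycle (worlds 0,1,2 with 0→1→2→0) is intransitive. Mapping every world to a single reflexive point • is a surjective bounded morphism; the reflexive point is not intransitive (R••∧R•• but R••).
So no modal formula (or set of formulas) defines exactly the intransitive frames.

Not modally definable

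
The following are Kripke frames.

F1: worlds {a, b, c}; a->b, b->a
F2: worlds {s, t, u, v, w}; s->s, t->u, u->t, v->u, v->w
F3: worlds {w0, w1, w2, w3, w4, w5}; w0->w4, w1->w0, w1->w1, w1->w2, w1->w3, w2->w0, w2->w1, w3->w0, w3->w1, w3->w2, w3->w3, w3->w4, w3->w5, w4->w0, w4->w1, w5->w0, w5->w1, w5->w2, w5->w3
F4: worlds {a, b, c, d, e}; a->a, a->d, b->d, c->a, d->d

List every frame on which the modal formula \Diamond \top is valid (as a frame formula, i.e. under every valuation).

F3

This is the axiom for seriality; its first-order frame correspondent is \forall x \exists y Rxy.
F1: fails — world c has no successor.
F2: fails — world w has no successor.
F3: condition met.
F4: fails — world e has no successor.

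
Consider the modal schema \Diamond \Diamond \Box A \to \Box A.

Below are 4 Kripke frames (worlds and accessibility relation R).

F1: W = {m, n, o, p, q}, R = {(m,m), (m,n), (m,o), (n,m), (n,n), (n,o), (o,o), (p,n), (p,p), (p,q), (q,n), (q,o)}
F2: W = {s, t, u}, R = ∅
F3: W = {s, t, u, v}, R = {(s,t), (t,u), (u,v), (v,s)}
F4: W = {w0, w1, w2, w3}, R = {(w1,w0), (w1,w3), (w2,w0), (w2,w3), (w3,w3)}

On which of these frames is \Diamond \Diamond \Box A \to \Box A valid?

The schema corresponds to a generalized confluence (Geach) condition: \forall x \forall y \forall z ((x R^2 y \wedge xRz) \to \exists w (yRw \wedge z = w)).
F1: fails — mR²o, mRm but no w with oRw and m=w.
F2: satisfies the condition.
F3: fails — sR²u, sRt but no w with uRw and t=w.
F4: fails — w1R²w3, w1Rw0 but no w with w3Rw and w0=w.

F2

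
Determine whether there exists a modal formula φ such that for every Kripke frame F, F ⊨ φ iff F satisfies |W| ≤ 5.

Not definable by any modal formula

If a class were modally definable it would be closed under disjoint unions (Goldblatt–Thomason).
Any modal formula valid on each of 6 disjoint one-world frames is valid on their disjoint union (validity is preserved under disjoint unions). Each one-world frame has |W|=1≤5, but the union has |W|=6.
Hence having at most 5 worlds is not modally definable.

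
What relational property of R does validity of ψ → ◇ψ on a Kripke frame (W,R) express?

reflexivity

Equivalently (dual form): □ψ → ψ.
Suppose □ψ→ψ is valid. At any x set V(ψ)={w : Rxw}. Then □ψ holds at x, so ψ holds at x, i.e. Rxx.
Conversely, on a frame with reflexivity the schema holds at every world under every valuation.
So the correspondent is reflexivity.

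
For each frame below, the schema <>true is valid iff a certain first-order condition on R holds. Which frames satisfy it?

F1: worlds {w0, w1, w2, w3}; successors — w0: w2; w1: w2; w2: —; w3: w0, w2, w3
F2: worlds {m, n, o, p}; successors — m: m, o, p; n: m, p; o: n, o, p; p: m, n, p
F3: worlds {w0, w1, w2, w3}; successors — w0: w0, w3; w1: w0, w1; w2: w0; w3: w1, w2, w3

F2, F3

The schema corresponds to seriality: forall x exists y Rxy.
F1: fails — world w2 has no successor.
F2: ✓.
F3: ✓.
Valid on: F2, F3.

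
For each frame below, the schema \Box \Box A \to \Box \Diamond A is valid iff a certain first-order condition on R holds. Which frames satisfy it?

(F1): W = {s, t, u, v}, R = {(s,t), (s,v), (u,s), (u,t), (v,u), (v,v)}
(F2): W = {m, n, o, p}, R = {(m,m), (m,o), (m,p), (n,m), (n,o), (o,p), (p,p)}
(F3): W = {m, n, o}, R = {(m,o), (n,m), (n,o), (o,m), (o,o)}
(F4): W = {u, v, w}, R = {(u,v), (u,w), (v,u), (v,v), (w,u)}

(F2), (F3), (F4)

The schema corresponds to a generalized confluence (Geach) condition: \forall x \forall z (xRz \to \exists w (x R^2 w \wedge zRw)).
(F1): fails — sRt but no w with sR²w and tRw.
(F2): holds.
(F3): holds.
(F4): holds.
Valid on: (F2), (F3), (F4).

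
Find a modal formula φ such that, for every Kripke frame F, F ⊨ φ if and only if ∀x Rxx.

The condition is reflexivity. The T schema □s → s defines it.
Suppose □s→s is valid. At any x set V(s)={w : Rxw}. Then □s holds at x, so s holds at x, i.e. Rxx.

□s → s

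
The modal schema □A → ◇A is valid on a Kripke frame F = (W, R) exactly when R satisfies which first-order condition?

seriality

This schema is the D axiom.
It corresponds to seriality: ∀x ∃y Rxy.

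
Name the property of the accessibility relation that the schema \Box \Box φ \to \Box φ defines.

Suppose □□φ→□φ is valid. Take Rxy and set V(φ)={w : xR²w}. Then □□φ at x, so □φ at x, so φ at y, i.e. ∃z(Rxz∧Rzy).
Conversely, any frame satisfying \forall x \forall y (Rxy \to \exists z (Rxz \wedge Rzy)) validates the schema.
So the correspondent is density.

density: \forall x \forall y (Rxy \to \exists z (Rxz \wedge Rzy))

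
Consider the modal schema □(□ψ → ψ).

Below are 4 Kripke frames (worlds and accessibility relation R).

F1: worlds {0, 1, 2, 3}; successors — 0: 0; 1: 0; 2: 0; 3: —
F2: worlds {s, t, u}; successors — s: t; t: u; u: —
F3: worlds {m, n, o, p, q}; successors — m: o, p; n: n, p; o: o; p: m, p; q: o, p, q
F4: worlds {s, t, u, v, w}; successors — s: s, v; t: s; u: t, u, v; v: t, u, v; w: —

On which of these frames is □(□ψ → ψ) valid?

This is the axiom for shift-reflexivity; its first-order frame correspondent is ∀x ∀y (Rxy → Ryy).
F1: condition met.
F2: fails — Rtu but not Ruu.
F3: fails — Rpm but not Rmm.
F4: fails — Rut but not Rtt.

F1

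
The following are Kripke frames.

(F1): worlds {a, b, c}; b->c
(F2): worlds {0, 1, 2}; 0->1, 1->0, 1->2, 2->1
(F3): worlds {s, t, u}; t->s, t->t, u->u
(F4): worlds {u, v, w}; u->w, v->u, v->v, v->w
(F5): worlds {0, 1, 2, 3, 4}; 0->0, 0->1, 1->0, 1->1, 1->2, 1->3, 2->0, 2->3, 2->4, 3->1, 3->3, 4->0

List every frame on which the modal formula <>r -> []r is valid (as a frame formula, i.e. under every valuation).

(F1)

The schema corresponds to partial functionality: forall x forall y forall z (Rxy & Rxz -> y = z).
(F1): satisfies the condition.
(F2): fails — 1 sees both 0 and 2.
(F3): fails — t sees both s and t.
(F4): fails — v sees both u and v.
(F5): fails — 0 sees both 0 and 1.
Valid on: (F1).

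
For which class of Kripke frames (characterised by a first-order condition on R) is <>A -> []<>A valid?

the Euclidean property: forall x forall y forall z (Rxy & Rxz -> Ryz)

Suppose ◇A→□◇A is valid. Take Rxy, Rxz and set V(A)={y}. Then ◇A at x, so □◇A at x, so ◇A at z, so some w with Rzw has A; w=y, i.e. Rzy. By symmetry of the argument, Ryz.
Conversely, on a frame with the Euclidean property the schema holds at every world under every valuation.
So the correspondent is the Euclidean property.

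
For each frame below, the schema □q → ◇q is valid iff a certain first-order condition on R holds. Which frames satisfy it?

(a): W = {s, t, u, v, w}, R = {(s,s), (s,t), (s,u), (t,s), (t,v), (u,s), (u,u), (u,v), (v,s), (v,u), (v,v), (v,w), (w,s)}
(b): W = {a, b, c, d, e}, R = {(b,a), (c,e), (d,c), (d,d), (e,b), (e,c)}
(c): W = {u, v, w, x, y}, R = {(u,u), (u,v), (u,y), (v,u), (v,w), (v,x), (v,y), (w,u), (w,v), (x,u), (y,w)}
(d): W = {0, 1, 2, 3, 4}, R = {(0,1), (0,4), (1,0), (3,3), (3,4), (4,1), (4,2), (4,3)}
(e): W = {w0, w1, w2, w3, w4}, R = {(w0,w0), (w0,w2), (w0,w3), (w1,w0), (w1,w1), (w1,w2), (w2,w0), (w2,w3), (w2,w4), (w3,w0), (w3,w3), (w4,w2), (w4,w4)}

This is the axiom for seriality; its first-order frame correspondent is ∀x ∃y Rxy.
(a): condition met.
(b): fails — world a has no successor.
(c): condition met.
(d): fails — world 2 has no successor.
(e): condition met.
Valid on: (a), (c), (e).

(a), (c), (e)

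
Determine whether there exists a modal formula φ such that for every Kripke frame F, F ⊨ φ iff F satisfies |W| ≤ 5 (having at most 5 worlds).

No

If a class were modally definable it would be closed under disjoint unions (Goldblatt–Thomason).
Any modal formula valid on each of 6 disjoint one-world frames is valid on their disjoint union (validity is preserved under disjoint unions). Each one-world frame has |W|=1≤5, but the union has |W|=6.
So the class is not modally definable.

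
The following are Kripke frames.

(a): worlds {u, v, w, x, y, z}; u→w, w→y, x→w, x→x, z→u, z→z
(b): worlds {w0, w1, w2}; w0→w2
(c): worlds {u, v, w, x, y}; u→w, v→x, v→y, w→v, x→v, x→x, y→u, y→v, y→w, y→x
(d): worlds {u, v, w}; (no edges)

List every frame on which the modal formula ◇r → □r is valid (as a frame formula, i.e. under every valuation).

The schema corresponds to partial functionality: ∀x ∀y ∀z (Rxy ∧ Rxz → y = z).
(a): fails — x sees both w and x.
(b): condition met.
(c): fails — v sees both x and y.
(d): condition met.

(b), (d)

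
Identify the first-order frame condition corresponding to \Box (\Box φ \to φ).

This is the T□ axiom.
It corresponds to shift-reflexivity: \forall x \forall y (Rxy \to Ryy).

shift-reflexivity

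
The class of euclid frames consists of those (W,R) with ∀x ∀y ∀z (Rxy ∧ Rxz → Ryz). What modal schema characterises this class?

◇s → □◇s

A defining formula is ◇s → □◇s (the 5 axiom).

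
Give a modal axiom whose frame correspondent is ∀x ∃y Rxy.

The condition is seriality. The D schema □s → ◇s defines it.
Suppose □s→◇s is valid. At any x set V(s)=W. Then □s at x, so ◇s at x, so x has a successor.

□s → ◇s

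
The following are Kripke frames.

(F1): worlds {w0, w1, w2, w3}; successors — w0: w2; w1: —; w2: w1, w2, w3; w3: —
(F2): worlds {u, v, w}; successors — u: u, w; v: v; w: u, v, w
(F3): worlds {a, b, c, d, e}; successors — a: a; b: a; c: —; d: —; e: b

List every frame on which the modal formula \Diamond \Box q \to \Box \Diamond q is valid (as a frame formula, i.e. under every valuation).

(F3)

The schema corresponds to convergence: \forall x \forall y \forall z (Rxy \wedge Rxz \to \exists w (Ryw \wedge Rzw)).
(F1): fails — Rw2w1 and Rw2w1 but w1 and w1 have no common successor.
(F2): fails — Rwu and Rwv but u and v have no common successor.
(F3): holds.
Valid on: (F3).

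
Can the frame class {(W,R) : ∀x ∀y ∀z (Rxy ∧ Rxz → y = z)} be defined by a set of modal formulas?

Yes: it is partial functionality, defined by the CD schema ◇r → □r.
Suppose ◇r→□r is valid. Take Rxy, Rxz and set V(r)={y}. Then ◇r at x, so □r at x, so r at z, i.e. z=y.

Definable; ◇r → □r defines it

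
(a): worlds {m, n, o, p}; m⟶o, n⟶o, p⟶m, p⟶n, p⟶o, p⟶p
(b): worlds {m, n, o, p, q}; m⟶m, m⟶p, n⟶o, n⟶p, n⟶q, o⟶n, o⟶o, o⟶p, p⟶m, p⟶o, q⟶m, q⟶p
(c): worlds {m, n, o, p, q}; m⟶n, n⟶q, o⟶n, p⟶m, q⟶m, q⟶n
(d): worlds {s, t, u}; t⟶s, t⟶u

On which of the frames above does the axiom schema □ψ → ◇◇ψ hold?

(b)

Frame correspondent (Sahlqvist): ∀x ∃w (xRw ∧ xR²w) — i.e. a generalized confluence (Geach) condition.
(a): fails — at m but no w with mRw and mR²w.
(b): condition met.
(c): fails — at m but no w with mRw and mR²w.
(d): fails — at s but no w with sRw and sR²w.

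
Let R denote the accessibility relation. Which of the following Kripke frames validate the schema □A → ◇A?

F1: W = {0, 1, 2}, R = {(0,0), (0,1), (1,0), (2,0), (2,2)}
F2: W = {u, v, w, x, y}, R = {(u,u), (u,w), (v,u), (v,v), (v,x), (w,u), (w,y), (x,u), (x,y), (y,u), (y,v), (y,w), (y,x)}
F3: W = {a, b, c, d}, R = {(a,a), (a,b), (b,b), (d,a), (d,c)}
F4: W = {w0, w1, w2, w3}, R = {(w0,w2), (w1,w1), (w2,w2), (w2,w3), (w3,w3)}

F1, F2, F4

Frame correspondent (Sahlqvist): ∀x ∃y Rxy — i.e. seriality.
F1: holds.
F2: holds.
F3: fails — world c has no successor.
F4: holds.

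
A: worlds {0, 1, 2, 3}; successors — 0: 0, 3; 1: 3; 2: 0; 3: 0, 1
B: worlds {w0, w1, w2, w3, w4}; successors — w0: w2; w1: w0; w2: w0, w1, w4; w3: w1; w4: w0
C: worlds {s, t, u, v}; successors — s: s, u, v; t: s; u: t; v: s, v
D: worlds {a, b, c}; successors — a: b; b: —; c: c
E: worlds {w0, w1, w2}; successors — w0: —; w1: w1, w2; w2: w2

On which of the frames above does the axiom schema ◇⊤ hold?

A, B, C

Frame correspondent (Sahlqvist): ∀x ∃y Rxy — i.e. seriality.
A: condition met.
B: condition met.
C: condition met.
D: fails — world b has no successor.
E: fails — world w0 has no successor.
Valid on: A, B, C.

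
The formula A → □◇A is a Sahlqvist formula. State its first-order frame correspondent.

This schema is the B axiom.
Its frame correspondent is symmetry — ∀x ∀y (Rxy → Ryx).

symmetry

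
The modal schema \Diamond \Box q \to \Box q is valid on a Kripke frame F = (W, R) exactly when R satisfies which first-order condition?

Equivalently (dual form): ◇q → □◇q.
Suppose ◇q→□◇q is valid. Take Rxy, Rxz and set V(q)={y}. Then ◇q at x, so □◇q at x, so ◇q at z, so some w with Rzw has q; w=y, i.e. Rzy. By symmetry of the argument, Ryz.
Conversely, any frame satisfying \forall x \forall y \forall z (Rxy \wedge Rxz \to Ryz) validates the schema.
Frame condition: \forall x \forall y \forall z (Rxy \wedge Rxz \to Ryz).

The Euclidean property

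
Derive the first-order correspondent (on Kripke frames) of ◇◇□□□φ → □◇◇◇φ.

This is a Sahlqvist (Geach-type) schema ◇^2□^3φ → □^1◇^3φ.
Minimal-valuation argument: fix x; take any y with xR^2y and any z with xR^1z. Set V(φ) to the set of worlds R-reachable from y in exactly 3 steps. Then □^3φ holds at y, so the antecedent holds at x; validity forces ◇^3φ at z, giving a w with zR^3w and yR^3w.
First-order correspondent: ∀x ∀y ∀z ((xR²y ∧ xRz) → ∃w (yR³w ∧ zR³w)).

∀x ∀y ∀z ((xR²y ∧ xRz) → ∃w (yR³w ∧ zR³w))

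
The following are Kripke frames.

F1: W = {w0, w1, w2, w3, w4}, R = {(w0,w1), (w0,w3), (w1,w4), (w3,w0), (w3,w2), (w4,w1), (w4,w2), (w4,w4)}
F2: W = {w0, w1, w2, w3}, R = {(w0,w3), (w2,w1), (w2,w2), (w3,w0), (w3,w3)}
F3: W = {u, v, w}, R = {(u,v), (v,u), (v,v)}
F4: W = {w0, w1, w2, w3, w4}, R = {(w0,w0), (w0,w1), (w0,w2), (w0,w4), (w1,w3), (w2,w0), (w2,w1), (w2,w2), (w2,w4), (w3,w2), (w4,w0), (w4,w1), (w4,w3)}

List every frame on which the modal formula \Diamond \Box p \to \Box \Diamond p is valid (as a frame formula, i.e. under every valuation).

This is the axiom for convergence; its first-order frame correspondent is \forall x \forall y \forall z (Rxy \wedge Rxz \to \exists w (Ryw \wedge Rzw)).
F1: fails — Rw0w1 and Rw0w3 but w1 and w3 have no common successor.
F2: fails — Rw2w2 and Rw2w1 but w2 and w1 have no common successor.
F3: satisfies the condition.
F4: fails — Rw0w1 and Rw0w0 but w1 and w0 have no common successor.

F3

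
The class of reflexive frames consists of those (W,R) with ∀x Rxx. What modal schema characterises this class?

This is reflexivity; the standard corresponding axiom is T: □s → s.
Suppose □s→s is valid. At any x set V(s)={w : Rxw}. Then □s holds at x, so s holds at x, i.e. Rxx.

□s → s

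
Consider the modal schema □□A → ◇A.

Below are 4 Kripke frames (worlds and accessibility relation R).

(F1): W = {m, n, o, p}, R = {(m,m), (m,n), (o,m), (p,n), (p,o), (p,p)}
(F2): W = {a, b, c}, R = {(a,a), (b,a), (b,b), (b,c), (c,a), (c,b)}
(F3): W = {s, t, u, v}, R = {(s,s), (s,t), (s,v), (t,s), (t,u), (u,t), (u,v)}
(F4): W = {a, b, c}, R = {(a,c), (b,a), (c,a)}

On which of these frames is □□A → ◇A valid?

This is the axiom for a generalized confluence (Geach) condition; its first-order frame correspondent is ∀x ∃w (xR²w ∧ xRw).
(F1): fails — at n but no w with nR²w and nRw.
(F2): satisfies the condition.
(F3): fails — at u but no w with uR²w and uRw.
(F4): fails — at a but no w with aR²w and aRw.
Valid on: (F2).

(F2)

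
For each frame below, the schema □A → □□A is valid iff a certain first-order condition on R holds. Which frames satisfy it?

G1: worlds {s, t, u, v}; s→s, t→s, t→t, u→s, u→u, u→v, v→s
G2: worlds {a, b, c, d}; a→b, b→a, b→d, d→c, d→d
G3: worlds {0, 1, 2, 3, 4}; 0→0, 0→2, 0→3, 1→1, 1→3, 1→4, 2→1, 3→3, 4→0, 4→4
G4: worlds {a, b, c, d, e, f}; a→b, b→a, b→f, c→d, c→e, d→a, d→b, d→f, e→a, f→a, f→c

Frame correspondent (Sahlqvist): ∀x ∀y ∀z (Rxy ∧ Ryz → Rxz) — i.e. transitivity.
G1: ✓.
G2: fails — Rab and Rba but not Raa.
G3: fails — R02 and R21 but not R01.
G4: fails — Rcd and Rdf but not Rcf.
Valid on: G1.

G1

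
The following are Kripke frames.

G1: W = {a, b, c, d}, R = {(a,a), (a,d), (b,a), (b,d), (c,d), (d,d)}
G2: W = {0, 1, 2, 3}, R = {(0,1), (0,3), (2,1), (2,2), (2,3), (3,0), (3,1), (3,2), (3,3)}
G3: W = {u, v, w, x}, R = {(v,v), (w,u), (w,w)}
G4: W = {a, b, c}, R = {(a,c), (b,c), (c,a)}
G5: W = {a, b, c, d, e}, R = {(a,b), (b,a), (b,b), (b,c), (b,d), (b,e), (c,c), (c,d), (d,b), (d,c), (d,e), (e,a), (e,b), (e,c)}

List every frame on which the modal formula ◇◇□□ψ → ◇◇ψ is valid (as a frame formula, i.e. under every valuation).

G1, G4, G5

The schema corresponds to a generalized confluence (Geach) condition: ∀x ∀y (xR²y → ∃w (yR²w ∧ xR²w)).
G1: holds.
G2: fails — 0R²1 but no w with 1R²w and 0R²w.
G3: fails — wR²u but no t with uR²t and wR²t.
G4: holds.
G5: holds.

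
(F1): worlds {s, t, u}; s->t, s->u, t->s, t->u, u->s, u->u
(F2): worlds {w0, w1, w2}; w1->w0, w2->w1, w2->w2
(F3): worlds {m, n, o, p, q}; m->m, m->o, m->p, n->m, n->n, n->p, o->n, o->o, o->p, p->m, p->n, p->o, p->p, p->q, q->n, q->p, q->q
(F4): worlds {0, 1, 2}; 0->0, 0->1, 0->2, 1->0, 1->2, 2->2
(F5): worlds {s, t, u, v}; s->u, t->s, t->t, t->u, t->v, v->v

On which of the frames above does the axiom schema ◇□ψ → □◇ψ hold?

Frame correspondent (Sahlqvist): ∀x ∀y ∀z (Rxy ∧ Rxz → ∃w (Ryw ∧ Rzw)) — i.e. convergence.
(F1): satisfies the condition.
(F2): fails — Rw1w0 and Rw1w0 but w0 and w0 have no common successor.
(F3): satisfies the condition.
(F4): satisfies the condition.
(F5): fails — Rsu and Rsu but u and u have no common successor.
Valid on: (F1), (F3), (F4).

(F1), (F3), (F4)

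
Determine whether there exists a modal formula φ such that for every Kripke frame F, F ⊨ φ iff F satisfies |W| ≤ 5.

Not definable by any modal formula

Any modally definable frame class is closed under disjoint unions.
Any modal formula valid on each of 6 disjoint one-world frames is valid on their disjoint union (validity is preserved under disjoint unions). Each one-world frame has |W|=1≤5, but the union has |W|=6.
Hence having at most 5 worlds is not modally definable.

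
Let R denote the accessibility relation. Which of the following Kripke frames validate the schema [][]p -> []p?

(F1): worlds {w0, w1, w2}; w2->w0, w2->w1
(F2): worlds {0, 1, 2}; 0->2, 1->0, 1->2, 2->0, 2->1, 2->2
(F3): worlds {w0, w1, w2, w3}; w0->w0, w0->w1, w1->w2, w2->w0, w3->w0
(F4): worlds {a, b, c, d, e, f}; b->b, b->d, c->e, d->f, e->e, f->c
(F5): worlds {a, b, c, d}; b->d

Frame correspondent (Sahlqvist): forall x forall y (Rxy -> exists z (Rxz & Rzy)) — i.e. density.
(F1): fails — Rw2w0 but no z with Rw2z and Rzw0.
(F2): condition met.
(F3): fails — Rw1w2 but no z with Rw1z and Rzw2.
(F4): fails — Rfc but no z with Rfz and Rzc.
(F5): fails — Rbd but no z with Rbz and Rzd.
Valid on: (F2).

(F2)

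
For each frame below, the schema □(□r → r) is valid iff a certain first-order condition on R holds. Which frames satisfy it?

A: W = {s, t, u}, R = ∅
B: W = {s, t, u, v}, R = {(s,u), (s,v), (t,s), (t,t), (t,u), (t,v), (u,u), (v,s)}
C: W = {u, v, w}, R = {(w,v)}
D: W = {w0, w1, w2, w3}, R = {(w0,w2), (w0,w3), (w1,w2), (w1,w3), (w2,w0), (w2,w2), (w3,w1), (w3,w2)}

A

Frame correspondent (Sahlqvist): ∀x ∀y (Rxy → Ryy) — i.e. shift-reflexivity.
A: holds.
B: fails — Rtv but not Rvv.
C: fails — Rwv but not Rvv.
D: fails — Rw3w1 but not Rw1w1.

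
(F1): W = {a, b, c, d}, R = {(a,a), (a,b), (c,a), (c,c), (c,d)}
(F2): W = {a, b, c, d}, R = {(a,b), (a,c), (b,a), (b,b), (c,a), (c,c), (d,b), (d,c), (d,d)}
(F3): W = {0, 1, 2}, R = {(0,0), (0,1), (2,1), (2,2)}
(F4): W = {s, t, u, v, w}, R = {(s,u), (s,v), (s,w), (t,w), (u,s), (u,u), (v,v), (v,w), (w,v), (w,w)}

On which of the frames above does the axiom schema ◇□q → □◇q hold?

Frame correspondent (Sahlqvist): ∀x ∀y ∀z (Rxy ∧ Rxz → ∃w (Ryw ∧ Rzw)) — i.e. convergence.
(F1): fails — Rab and Rab but b and b have no common successor.
(F2): satisfies the condition.
(F3): fails — R00 and R01 but 0 and 1 have no common successor.
(F4): fails — Rsv and Rsu but v and u have no common successor.

(F2)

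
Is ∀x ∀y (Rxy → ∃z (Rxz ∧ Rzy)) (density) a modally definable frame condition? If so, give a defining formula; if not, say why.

Yes: it is density, defined by the C4 schema □□p → □p.

Definable; □□p → □p defines it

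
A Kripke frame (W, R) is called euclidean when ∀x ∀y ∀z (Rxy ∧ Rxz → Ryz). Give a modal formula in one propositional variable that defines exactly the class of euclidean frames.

This is the Euclidean property; the standard corresponding axiom is 5: ◇ψ → □◇ψ.
Suppose ◇ψ→□◇ψ is valid. Take Rxy, Rxz and set V(ψ)={y}. Then ◇ψ at x, so □◇ψ at x, so ◇ψ at z, so some w with Rzw has ψ; w=y, i.e. Rzy. By symmetry of the argument, Ryz.

◇ψ → □◇ψ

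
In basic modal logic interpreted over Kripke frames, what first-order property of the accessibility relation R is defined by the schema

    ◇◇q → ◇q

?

transitivity: ∀x ∀y ∀z (Rxy ∧ Ryz → Rxz)

Equivalently (dual form): □q → □□q.
Suppose □q→□□q is valid. Take Rxy, Ryz and set V(q)={w : Rxw}. Then □q at x, so □□q at x, so □q at y, so q at z, i.e. Rxz.
The converse is a direct semantic check.
Frame condition: ∀x ∀y ∀z (Rxy ∧ Ryz → Rxz).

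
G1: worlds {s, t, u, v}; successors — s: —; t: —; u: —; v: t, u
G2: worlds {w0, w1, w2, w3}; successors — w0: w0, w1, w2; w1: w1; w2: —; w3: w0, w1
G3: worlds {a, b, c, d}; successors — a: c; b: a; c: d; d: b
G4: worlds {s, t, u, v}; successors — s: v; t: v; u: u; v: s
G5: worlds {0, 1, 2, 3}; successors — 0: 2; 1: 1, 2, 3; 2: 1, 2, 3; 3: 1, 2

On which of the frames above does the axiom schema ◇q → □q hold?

The schema corresponds to partial functionality: ∀x ∀y ∀z (Rxy ∧ Rxz → y = z).
G1: fails — v sees both t and u.
G2: fails — w0 sees both w0 and w1.
G3: condition met.
G4: condition met.
G5: fails — 1 sees both 1 and 2.

G3, G4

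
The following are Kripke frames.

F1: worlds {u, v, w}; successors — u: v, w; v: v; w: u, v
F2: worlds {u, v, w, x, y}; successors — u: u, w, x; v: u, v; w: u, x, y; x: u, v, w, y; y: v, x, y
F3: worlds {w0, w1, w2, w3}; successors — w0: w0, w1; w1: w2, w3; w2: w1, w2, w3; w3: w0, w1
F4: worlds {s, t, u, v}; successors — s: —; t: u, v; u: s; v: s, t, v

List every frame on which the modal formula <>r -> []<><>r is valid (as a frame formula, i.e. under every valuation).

Frame correspondent (Sahlqvist): forall x forall y forall z ((xRy & xRz) -> exists w (y = w & z R^2 w)) — i.e. a generalized confluence (Geach) condition.
F1: fails — uRw, uRv but no t with w=t and vR²t.
F2: fails — xRy, xRv but no t with y=t and vR²t.
F3: condition met.
F4: fails — tRu, tRu but no w with u=w and uR²w.
Valid on: F3.

F3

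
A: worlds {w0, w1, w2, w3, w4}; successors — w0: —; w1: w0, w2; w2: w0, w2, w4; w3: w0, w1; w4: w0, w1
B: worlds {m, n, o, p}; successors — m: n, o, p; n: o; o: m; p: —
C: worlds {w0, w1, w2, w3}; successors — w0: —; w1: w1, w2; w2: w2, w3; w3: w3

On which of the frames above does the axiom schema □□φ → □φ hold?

C

The schema corresponds to density: ∀x ∀y (Rxy → ∃z (Rxz ∧ Rzy)).
A: fails — Rw3w1 but no z with Rw3z and Rzw1.
B: fails — Rom but no z with Roz and Rzm.
C: satisfies the condition.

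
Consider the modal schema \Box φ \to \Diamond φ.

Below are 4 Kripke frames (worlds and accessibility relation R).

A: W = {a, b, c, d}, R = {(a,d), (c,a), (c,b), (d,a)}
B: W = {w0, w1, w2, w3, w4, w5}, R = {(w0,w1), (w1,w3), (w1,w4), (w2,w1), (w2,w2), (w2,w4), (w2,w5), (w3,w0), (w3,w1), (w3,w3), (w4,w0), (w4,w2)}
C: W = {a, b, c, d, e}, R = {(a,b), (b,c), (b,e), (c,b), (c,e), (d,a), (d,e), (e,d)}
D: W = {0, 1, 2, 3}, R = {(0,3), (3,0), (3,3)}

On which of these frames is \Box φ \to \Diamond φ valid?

This is the axiom for seriality; its first-order frame correspondent is \forall x \exists y Rxy.
A: fails — world b has no successor.
B: fails — world w5 has no successor.
C: ✓.
D: fails — world 1 has no successor.

C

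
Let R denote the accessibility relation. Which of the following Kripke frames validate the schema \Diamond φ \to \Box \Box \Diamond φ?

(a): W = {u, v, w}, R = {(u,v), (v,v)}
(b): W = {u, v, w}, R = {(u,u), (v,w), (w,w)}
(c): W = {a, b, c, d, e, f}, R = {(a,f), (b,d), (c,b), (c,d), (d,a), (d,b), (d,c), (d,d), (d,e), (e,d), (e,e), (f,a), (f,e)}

Frame correspondent (Sahlqvist): \forall x \forall y \forall z ((xRy \wedge x R^2 z) \to \exists w (y = w \wedge zRw)) — i.e. a generalized confluence (Geach) condition.
(a): satisfies the condition.
(b): satisfies the condition.
(c): fails — aRf, aR²e but no w with f=w and eRw.

(a), (b)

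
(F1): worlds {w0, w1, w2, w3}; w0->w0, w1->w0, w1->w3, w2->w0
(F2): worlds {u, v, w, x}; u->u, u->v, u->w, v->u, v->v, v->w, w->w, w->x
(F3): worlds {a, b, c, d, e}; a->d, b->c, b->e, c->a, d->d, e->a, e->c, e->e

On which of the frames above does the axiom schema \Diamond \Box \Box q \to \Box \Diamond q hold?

Frame correspondent (Sahlqvist): \forall x \forall y \forall z ((xRy \wedge xRz) \to \exists w (y R^2 w \wedge zRw)) — i.e. a generalized confluence (Geach) condition.
(F1): fails — w1Rw0, w1Rw3 but no w with w0R²w and w3Rw.
(F2): fails — wRw, wRx but no t with wR²t and xRt.
(F3): fails — bRc, bRc but no w with cR²w and cRw.

none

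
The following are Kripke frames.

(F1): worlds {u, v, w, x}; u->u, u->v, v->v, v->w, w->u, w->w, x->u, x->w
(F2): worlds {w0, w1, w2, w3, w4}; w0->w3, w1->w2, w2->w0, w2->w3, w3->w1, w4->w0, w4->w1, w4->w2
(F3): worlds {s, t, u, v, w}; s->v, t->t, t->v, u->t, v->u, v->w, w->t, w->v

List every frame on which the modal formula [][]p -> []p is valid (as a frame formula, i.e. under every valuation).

This is the axiom for density; its first-order frame correspondent is forall x forall y (Rxy -> exists z (Rxz & Rzy)).
(F1): ✓.
(F2): fails — Rw1w2 but no z with Rw1z and Rzw2.
(F3): fails — Rvw but no z with Rvz and Rzw.
Valid on: (F1).

(F1)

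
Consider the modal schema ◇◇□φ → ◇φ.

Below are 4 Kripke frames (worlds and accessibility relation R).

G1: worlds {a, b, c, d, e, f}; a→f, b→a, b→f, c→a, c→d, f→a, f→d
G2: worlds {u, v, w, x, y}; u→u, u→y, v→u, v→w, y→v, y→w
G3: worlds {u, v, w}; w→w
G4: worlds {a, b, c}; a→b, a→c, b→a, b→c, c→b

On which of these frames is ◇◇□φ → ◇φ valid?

G3

This is the axiom for a generalized confluence (Geach) condition; its first-order frame correspondent is ∀x ∀y (xR²y → ∃w (yRw ∧ xRw)).
G1: fails — aR²d but no w with dRw and aRw.
G2: fails — uR²w but no t with wRt and uRt.
G3: ✓.
G4: fails — bR²c but no w with cRw and bRw.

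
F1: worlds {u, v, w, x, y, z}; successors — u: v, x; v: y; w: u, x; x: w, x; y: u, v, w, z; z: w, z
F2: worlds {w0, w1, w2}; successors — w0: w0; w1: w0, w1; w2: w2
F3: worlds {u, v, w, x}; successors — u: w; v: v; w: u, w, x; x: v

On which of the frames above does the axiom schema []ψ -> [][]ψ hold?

F2

This is the axiom for transitivity; its first-order frame correspondent is forall x forall y forall z (Rxy & Ryz -> Rxz).
F1: fails — Ruv and Rvy but not Ruy.
F2: holds.
F3: fails — Ruw and Rwu but not Ruu.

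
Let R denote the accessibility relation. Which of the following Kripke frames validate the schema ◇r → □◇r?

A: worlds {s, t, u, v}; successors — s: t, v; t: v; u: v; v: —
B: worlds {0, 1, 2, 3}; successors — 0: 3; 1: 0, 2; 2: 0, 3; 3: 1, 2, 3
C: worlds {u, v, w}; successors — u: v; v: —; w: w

Frame correspondent (Sahlqvist): ∀x ∀y ∀z (Rxy ∧ Rxz → Ryz) — i.e. the Euclidean property.
A: fails — Rsv and Rsv but not Rvv.
B: fails — R10 and R10 but not R00.
C: fails — Ruv and Ruv but not Rvv.

none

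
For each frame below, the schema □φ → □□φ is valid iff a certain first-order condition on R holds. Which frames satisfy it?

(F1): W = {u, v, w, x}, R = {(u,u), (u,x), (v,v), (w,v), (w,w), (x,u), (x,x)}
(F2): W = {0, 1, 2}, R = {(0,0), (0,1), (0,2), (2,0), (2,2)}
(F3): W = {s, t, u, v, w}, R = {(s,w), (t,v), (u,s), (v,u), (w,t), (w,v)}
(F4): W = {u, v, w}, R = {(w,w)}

The schema corresponds to transitivity: ∀x ∀y ∀z (Rxy ∧ Ryz → Rxz).
(F1): holds.
(F2): fails — R20 and R01 but not R21.
(F3): fails — Rtv and Rvu but not Rtu.
(F4): holds.

(F1), (F4)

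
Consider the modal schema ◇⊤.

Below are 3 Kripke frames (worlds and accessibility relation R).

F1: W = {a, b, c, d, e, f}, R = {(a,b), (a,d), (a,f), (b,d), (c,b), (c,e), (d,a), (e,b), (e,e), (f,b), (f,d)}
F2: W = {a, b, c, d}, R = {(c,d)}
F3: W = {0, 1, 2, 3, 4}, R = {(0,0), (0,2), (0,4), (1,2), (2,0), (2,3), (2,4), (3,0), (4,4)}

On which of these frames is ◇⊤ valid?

This is the axiom for seriality; its first-order frame correspondent is ∀x ∃y Rxy.
F1: satisfies the condition.
F2: fails — world a has no successor.
F3: satisfies the condition.
Valid on: F1, F3.

F1, F3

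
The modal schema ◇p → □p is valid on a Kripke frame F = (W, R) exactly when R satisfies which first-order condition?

partial functionality: ∀x ∀y ∀z (Rxy ∧ Rxz → y = z)

Suppose ◇p→□p is valid. Take Rxy, Rxz and set V(p)={y}. Then ◇p at x, so □p at x, so p at z, i.e. z=y.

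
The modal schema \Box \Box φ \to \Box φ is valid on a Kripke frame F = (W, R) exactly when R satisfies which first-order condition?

Suppose □□φ→□φ is valid. Take Rxy and set V(φ)={w : xR²w}. Then □□φ at x, so □φ at x, so φ at y, i.e. ∃z(Rxz∧Rzy).

density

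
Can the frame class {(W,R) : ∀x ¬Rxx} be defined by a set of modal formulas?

Not definable by any modal formula

Modal frame validity is preserved under surjective bounded morphisms.
The 3-cycle (worlds a,b,c with a→b→c→a) is irreflexive, and the map sending every world to a single reflexive point • is a surjective bounded morphism (forth: every edge maps to (•,•); back: every world has a successor). So any modal formula valid on the 3-cycle is also valid on the reflexive point, which is not irreflexive.
So no modal formula (or set of formulas) defines exactly the irreflexive frames.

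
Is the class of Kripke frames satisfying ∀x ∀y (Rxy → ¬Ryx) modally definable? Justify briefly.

Not modally definable

Modal frame validity is preserved under surjective bounded morphisms.
The 5-cycle (worlds s,t,u,v,w with s→t→u→v→w→s) is asymmetric. Mapping every world to a single reflexive point • is a surjective bounded morphism, and the reflexive point is not asymmetric (R•• but asymmetry requires ¬R••).
So no modal formula (or set of formulas) defines exactly the asymmetric frames.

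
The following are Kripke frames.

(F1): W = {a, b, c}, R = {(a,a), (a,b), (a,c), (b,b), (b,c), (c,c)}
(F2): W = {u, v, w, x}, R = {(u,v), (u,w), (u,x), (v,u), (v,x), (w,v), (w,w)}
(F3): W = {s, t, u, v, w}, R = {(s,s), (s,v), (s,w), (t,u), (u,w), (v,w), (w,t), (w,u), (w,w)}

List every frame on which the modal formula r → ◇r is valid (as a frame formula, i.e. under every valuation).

(F1)

The schema corresponds to reflexivity: ∀x Rxx.
(F1): condition met.
(F2): fails — world u does not see itself.
(F3): fails — world t does not see itself.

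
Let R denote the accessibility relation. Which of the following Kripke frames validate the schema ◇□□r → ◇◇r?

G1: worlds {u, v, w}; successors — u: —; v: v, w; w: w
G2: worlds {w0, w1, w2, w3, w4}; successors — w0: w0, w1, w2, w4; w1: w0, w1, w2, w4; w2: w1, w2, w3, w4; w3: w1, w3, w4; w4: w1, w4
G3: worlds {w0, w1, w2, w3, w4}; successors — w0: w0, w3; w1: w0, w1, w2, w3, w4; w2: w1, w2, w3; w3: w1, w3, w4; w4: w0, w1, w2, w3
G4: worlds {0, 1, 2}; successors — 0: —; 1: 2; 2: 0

G1, G2, G3

Frame correspondent (Sahlqvist): ∀x ∀y (xRy → ∃w (yR²w ∧ xR²w)) — i.e. a generalized confluence (Geach) condition.
G1: satisfies the condition.
G2: satisfies the condition.
G3: satisfies the condition.
G4: fails — 1R2 but no w with 2R²w and 1R²w.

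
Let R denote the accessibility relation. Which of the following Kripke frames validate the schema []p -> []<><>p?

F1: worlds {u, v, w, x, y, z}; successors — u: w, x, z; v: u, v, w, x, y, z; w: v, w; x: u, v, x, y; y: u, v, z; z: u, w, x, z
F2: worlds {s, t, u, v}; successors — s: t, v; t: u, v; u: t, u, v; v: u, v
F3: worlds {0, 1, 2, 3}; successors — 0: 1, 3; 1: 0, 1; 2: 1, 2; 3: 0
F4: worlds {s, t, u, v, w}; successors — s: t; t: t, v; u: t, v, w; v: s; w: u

F1, F2, F3

The schema corresponds to a generalized confluence (Geach) condition: forall x forall z (xRz -> exists w (xRw & z R^2 w)).
F1: condition met.
F2: condition met.
F3: condition met.
F4: fails — vRs but no w* with vRw* and sR²w*.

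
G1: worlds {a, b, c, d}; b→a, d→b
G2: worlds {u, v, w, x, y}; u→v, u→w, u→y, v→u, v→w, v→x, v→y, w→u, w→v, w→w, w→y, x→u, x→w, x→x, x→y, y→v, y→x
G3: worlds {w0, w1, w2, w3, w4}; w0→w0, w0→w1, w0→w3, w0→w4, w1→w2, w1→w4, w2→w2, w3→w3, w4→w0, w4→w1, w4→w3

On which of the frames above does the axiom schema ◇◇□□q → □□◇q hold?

G2

This is the axiom for a generalized confluence (Geach) condition; its first-order frame correspondent is ∀x ∀y ∀z ((xR²y ∧ xR²z) → ∃w (yR²w ∧ zRw)).
G1: fails — dR²a, dR²a but no w with aR²w and aRw.
G2: satisfies the condition.
G3: fails — w0R²w2, w0R²w0 but no w with w2R²w and w0Rw.
Valid on: G2.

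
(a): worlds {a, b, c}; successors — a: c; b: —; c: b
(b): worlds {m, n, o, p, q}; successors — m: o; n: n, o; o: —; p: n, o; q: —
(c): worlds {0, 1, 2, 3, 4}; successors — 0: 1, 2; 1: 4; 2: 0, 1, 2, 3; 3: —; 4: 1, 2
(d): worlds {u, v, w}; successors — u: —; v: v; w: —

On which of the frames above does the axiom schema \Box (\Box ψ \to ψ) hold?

(d)

Frame correspondent (Sahlqvist): \forall x \forall y (Rxy \to Ryy) — i.e. shift-reflexivity.
(a): fails — Rac but not Rcc.
(b): fails — Rno but not Roo.
(c): fails — R01 but not R11.
(d): ✓.
Valid on: (d).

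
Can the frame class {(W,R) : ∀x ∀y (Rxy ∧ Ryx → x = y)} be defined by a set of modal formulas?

No — not modally definable

Modal frame validity is preserved under surjective bounded morphisms.
The 4-cycle (worlds s,t,u,v with s→t→u→v→s) is antisymmetric. Sending even-indexed worlds to • and odd-indexed worlds to ∘ is a surjective bounded morphism onto the two-world frame with •↔∘, which is not antisymmetric.
So the class is not modally definable.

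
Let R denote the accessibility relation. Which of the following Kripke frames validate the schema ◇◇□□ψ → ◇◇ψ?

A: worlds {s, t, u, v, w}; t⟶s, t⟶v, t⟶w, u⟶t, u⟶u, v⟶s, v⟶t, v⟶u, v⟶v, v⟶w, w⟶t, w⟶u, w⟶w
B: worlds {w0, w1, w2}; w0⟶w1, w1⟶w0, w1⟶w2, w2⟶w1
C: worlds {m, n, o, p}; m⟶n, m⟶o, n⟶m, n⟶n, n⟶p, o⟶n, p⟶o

The schema corresponds to a generalized confluence (Geach) condition: ∀x ∀y (xR²y → ∃w (yR²w ∧ xR²w)).
A: fails — tR²s but no w* with sR²w* and tR²w*.
B: condition met.
C: condition met.

B, C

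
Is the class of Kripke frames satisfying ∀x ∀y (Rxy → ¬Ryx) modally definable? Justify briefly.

No

If a class were modally definable it would be closed under surjective bounded morphisms (Goldblatt–Thomason).
The 3-cycle (worlds s,t,u with s→t→u→s) is asymmetric. Mapping every world to a single reflexive point • is a surjective bounded morphism, and the reflexive point is not asymmetric (R•• but asymmetry requires ¬R••).
So the class is not modally definable.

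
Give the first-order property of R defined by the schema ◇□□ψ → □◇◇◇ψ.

∀x ∀y ∀z ((xRy ∧ xRz) → ∃w (yR²w ∧ zR³w))

This is a Sahlqvist (Geach-type) schema ◇^1□^2ψ → □^1◇^3ψ.
Minimal-valuation argument: fix x; take any y with xR^1y and any z with xR^1z. Set V(ψ) to the set of worlds R-reachable from y in exactly 2 steps. Then □^2ψ holds at y, so the antecedent holds at x; validity forces ◇^3ψ at z, giving a w with zR^3w and yR^2w.
First-order correspondent: ∀x ∀y ∀z ((xRy ∧ xRz) → ∃w (yR²w ∧ zR³w)).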